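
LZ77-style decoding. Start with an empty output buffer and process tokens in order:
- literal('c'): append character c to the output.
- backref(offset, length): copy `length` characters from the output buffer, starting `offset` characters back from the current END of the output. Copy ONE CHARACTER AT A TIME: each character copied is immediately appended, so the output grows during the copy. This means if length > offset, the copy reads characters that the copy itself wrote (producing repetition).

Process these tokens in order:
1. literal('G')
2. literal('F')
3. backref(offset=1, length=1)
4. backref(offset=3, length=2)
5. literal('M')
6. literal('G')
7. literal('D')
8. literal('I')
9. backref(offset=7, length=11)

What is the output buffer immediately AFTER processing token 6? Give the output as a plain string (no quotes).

Token 1: literal('G'). Output: "G"
Token 2: literal('F'). Output: "GF"
Token 3: backref(off=1, len=1). Copied 'F' from pos 1. Output: "GFF"
Token 4: backref(off=3, len=2). Copied 'GF' from pos 0. Output: "GFFGF"
Token 5: literal('M'). Output: "GFFGFM"
Token 6: literal('G'). Output: "GFFGFMG"

Answer: GFFGFMG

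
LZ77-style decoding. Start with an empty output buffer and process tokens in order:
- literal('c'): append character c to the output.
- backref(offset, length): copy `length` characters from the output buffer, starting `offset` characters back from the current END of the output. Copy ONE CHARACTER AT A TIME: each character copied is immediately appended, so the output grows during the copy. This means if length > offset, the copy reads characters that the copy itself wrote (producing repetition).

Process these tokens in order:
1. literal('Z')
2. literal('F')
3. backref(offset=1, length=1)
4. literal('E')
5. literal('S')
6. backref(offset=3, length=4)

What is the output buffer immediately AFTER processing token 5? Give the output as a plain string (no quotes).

Token 1: literal('Z'). Output: "Z"
Token 2: literal('F'). Output: "ZF"
Token 3: backref(off=1, len=1). Copied 'F' from pos 1. Output: "ZFF"
Token 4: literal('E'). Output: "ZFFE"
Token 5: literal('S'). Output: "ZFFES"

Answer: ZFFES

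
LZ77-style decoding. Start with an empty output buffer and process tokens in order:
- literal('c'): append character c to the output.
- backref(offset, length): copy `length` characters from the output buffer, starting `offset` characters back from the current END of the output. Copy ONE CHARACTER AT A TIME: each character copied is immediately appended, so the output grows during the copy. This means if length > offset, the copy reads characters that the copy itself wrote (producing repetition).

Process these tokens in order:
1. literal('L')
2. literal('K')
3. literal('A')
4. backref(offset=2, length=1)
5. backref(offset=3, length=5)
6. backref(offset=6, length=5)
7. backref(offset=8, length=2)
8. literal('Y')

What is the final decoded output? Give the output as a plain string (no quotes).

Token 1: literal('L'). Output: "L"
Token 2: literal('K'). Output: "LK"
Token 3: literal('A'). Output: "LKA"
Token 4: backref(off=2, len=1). Copied 'K' from pos 1. Output: "LKAK"
Token 5: backref(off=3, len=5) (overlapping!). Copied 'KAKKA' from pos 1. Output: "LKAKKAKKA"
Token 6: backref(off=6, len=5). Copied 'KKAKK' from pos 3. Output: "LKAKKAKKAKKAKK"
Token 7: backref(off=8, len=2). Copied 'KK' from pos 6. Output: "LKAKKAKKAKKAKKKK"
Token 8: literal('Y'). Output: "LKAKKAKKAKKAKKKKY"

Answer: LKAKKAKKAKKAKKKKY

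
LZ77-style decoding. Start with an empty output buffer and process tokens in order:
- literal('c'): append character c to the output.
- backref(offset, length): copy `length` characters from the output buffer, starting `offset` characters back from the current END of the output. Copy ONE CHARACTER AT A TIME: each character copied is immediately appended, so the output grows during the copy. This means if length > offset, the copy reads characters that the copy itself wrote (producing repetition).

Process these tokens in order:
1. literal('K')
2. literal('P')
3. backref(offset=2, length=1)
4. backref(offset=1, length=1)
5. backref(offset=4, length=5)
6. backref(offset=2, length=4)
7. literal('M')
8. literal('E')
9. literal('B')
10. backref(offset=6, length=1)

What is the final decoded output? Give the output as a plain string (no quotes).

Answer: KPKKKPKKKKKKKMEBK

Derivation:
Token 1: literal('K'). Output: "K"
Token 2: literal('P'). Output: "KP"
Token 3: backref(off=2, len=1). Copied 'K' from pos 0. Output: "KPK"
Token 4: backref(off=1, len=1). Copied 'K' from pos 2. Output: "KPKK"
Token 5: backref(off=4, len=5) (overlapping!). Copied 'KPKKK' from pos 0. Output: "KPKKKPKKK"
Token 6: backref(off=2, len=4) (overlapping!). Copied 'KKKK' from pos 7. Output: "KPKKKPKKKKKKK"
Token 7: literal('M'). Output: "KPKKKPKKKKKKKM"
Token 8: literal('E'). Output: "KPKKKPKKKKKKKME"
Token 9: literal('B'). Output: "KPKKKPKKKKKKKMEB"
Token 10: backref(off=6, len=1). Copied 'K' from pos 10. Output: "KPKKKPKKKKKKKMEBK"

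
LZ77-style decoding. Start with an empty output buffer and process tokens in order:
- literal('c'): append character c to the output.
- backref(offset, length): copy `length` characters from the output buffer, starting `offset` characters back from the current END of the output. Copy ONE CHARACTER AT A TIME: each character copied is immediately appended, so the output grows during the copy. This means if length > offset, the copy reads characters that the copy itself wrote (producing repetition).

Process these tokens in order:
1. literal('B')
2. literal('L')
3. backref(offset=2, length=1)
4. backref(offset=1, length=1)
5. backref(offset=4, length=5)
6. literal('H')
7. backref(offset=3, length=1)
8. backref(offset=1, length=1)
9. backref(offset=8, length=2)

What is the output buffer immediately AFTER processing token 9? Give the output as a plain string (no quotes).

Token 1: literal('B'). Output: "B"
Token 2: literal('L'). Output: "BL"
Token 3: backref(off=2, len=1). Copied 'B' from pos 0. Output: "BLB"
Token 4: backref(off=1, len=1). Copied 'B' from pos 2. Output: "BLBB"
Token 5: backref(off=4, len=5) (overlapping!). Copied 'BLBBB' from pos 0. Output: "BLBBBLBBB"
Token 6: literal('H'). Output: "BLBBBLBBBH"
Token 7: backref(off=3, len=1). Copied 'B' from pos 7. Output: "BLBBBLBBBHB"
Token 8: backref(off=1, len=1). Copied 'B' from pos 10. Output: "BLBBBLBBBHBB"
Token 9: backref(off=8, len=2). Copied 'BL' from pos 4. Output: "BLBBBLBBBHBBBL"

Answer: BLBBBLBBBHBBBL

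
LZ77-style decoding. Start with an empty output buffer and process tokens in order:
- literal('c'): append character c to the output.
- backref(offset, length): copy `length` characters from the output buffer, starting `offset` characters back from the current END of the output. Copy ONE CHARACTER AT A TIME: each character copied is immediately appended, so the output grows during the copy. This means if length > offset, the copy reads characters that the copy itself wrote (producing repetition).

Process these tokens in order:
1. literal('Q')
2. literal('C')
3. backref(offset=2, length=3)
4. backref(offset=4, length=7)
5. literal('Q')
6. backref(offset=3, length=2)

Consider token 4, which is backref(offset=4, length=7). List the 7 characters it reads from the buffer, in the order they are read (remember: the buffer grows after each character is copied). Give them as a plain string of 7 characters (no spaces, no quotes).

Token 1: literal('Q'). Output: "Q"
Token 2: literal('C'). Output: "QC"
Token 3: backref(off=2, len=3) (overlapping!). Copied 'QCQ' from pos 0. Output: "QCQCQ"
Token 4: backref(off=4, len=7). Buffer before: "QCQCQ" (len 5)
  byte 1: read out[1]='C', append. Buffer now: "QCQCQC"
  byte 2: read out[2]='Q', append. Buffer now: "QCQCQCQ"
  byte 3: read out[3]='C', append. Buffer now: "QCQCQCQC"
  byte 4: read out[4]='Q', append. Buffer now: "QCQCQCQCQ"
  byte 5: read out[5]='C', append. Buffer now: "QCQCQCQCQC"
  byte 6: read out[6]='Q', append. Buffer now: "QCQCQCQCQCQ"
  byte 7: read out[7]='C', append. Buffer now: "QCQCQCQCQCQC"

Answer: CQCQCQC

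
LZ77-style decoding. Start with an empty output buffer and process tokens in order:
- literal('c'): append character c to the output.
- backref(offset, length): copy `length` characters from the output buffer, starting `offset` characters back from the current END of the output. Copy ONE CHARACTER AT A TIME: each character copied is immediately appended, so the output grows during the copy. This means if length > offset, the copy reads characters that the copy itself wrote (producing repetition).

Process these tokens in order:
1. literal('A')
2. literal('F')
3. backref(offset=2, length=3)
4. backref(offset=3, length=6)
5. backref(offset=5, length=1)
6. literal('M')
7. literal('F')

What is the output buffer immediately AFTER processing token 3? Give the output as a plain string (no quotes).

Answer: AFAFA

Derivation:
Token 1: literal('A'). Output: "A"
Token 2: literal('F'). Output: "AF"
Token 3: backref(off=2, len=3) (overlapping!). Copied 'AFA' from pos 0. Output: "AFAFA"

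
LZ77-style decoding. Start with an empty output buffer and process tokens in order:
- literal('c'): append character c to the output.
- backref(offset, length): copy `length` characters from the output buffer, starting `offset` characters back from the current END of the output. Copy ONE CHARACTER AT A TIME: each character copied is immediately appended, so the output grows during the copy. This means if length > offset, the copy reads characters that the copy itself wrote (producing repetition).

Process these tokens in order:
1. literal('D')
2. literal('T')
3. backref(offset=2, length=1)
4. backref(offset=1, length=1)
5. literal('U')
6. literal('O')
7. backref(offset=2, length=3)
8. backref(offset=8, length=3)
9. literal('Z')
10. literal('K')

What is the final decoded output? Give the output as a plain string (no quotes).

Answer: DTDDUOUOUTDDZK

Derivation:
Token 1: literal('D'). Output: "D"
Token 2: literal('T'). Output: "DT"
Token 3: backref(off=2, len=1). Copied 'D' from pos 0. Output: "DTD"
Token 4: backref(off=1, len=1). Copied 'D' from pos 2. Output: "DTDD"
Token 5: literal('U'). Output: "DTDDU"
Token 6: literal('O'). Output: "DTDDUO"
Token 7: backref(off=2, len=3) (overlapping!). Copied 'UOU' from pos 4. Output: "DTDDUOUOU"
Token 8: backref(off=8, len=3). Copied 'TDD' from pos 1. Output: "DTDDUOUOUTDD"
Token 9: literal('Z'). Output: "DTDDUOUOUTDDZ"
Token 10: literal('K'). Output: "DTDDUOUOUTDDZK"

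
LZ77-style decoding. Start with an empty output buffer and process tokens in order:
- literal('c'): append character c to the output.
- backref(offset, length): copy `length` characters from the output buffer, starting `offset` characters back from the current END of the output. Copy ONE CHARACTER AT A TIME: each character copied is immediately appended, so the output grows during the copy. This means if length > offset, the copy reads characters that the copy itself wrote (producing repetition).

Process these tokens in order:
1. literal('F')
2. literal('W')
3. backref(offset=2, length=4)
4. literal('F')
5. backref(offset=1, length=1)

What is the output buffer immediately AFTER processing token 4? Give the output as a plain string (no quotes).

Token 1: literal('F'). Output: "F"
Token 2: literal('W'). Output: "FW"
Token 3: backref(off=2, len=4) (overlapping!). Copied 'FWFW' from pos 0. Output: "FWFWFW"
Token 4: literal('F'). Output: "FWFWFWF"

Answer: FWFWFWF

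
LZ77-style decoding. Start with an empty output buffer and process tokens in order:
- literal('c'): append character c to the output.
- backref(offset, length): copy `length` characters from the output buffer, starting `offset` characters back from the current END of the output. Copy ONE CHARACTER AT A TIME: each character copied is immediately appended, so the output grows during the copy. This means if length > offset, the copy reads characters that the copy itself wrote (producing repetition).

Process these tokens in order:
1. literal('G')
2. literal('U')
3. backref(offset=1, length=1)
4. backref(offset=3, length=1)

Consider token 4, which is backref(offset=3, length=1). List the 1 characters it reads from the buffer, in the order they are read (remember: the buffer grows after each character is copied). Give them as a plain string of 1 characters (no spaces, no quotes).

Token 1: literal('G'). Output: "G"
Token 2: literal('U'). Output: "GU"
Token 3: backref(off=1, len=1). Copied 'U' from pos 1. Output: "GUU"
Token 4: backref(off=3, len=1). Buffer before: "GUU" (len 3)
  byte 1: read out[0]='G', append. Buffer now: "GUUG"

Answer: G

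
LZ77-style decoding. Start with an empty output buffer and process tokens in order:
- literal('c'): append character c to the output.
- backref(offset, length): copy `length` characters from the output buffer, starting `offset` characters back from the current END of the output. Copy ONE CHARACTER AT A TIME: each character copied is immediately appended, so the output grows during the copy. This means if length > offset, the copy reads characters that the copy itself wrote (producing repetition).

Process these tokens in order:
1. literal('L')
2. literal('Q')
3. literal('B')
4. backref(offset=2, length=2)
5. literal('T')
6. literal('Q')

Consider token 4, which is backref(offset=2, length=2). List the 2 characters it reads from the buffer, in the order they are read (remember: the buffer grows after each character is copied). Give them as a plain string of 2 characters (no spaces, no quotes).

Token 1: literal('L'). Output: "L"
Token 2: literal('Q'). Output: "LQ"
Token 3: literal('B'). Output: "LQB"
Token 4: backref(off=2, len=2). Buffer before: "LQB" (len 3)
  byte 1: read out[1]='Q', append. Buffer now: "LQBQ"
  byte 2: read out[2]='B', append. Buffer now: "LQBQB"

Answer: QB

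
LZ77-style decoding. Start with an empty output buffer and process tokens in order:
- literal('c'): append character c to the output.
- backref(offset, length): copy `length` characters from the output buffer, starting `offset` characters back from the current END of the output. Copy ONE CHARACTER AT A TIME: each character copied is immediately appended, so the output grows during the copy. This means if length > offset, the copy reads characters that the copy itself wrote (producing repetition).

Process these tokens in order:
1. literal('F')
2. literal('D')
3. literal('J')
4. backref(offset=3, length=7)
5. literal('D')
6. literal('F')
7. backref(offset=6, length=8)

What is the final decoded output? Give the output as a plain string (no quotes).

Answer: FDJFDJFDJFDFFDJFDFFD

Derivation:
Token 1: literal('F'). Output: "F"
Token 2: literal('D'). Output: "FD"
Token 3: literal('J'). Output: "FDJ"
Token 4: backref(off=3, len=7) (overlapping!). Copied 'FDJFDJF' from pos 0. Output: "FDJFDJFDJF"
Token 5: literal('D'). Output: "FDJFDJFDJFD"
Token 6: literal('F'). Output: "FDJFDJFDJFDF"
Token 7: backref(off=6, len=8) (overlapping!). Copied 'FDJFDFFD' from pos 6. Output: "FDJFDJFDJFDFFDJFDFFD"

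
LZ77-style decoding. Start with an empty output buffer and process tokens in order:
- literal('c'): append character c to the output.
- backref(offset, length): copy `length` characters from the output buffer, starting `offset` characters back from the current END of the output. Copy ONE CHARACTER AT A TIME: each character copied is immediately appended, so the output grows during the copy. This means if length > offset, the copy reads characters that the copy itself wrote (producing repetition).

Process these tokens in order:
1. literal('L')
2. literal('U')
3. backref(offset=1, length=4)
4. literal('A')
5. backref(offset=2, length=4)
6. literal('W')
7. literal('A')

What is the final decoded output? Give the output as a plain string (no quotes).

Answer: LUUUUUAUAUAWA

Derivation:
Token 1: literal('L'). Output: "L"
Token 2: literal('U'). Output: "LU"
Token 3: backref(off=1, len=4) (overlapping!). Copied 'UUUU' from pos 1. Output: "LUUUUU"
Token 4: literal('A'). Output: "LUUUUUA"
Token 5: backref(off=2, len=4) (overlapping!). Copied 'UAUA' from pos 5. Output: "LUUUUUAUAUA"
Token 6: literal('W'). Output: "LUUUUUAUAUAW"
Token 7: literal('A'). Output: "LUUUUUAUAUAWA"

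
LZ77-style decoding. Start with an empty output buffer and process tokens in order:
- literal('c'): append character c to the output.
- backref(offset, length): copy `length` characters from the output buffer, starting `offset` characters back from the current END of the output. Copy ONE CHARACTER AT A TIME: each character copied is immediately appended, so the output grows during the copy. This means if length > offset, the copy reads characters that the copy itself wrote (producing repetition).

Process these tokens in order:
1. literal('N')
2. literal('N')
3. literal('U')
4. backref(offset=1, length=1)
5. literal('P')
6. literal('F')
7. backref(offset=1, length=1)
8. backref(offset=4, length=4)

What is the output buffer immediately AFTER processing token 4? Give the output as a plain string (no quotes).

Token 1: literal('N'). Output: "N"
Token 2: literal('N'). Output: "NN"
Token 3: literal('U'). Output: "NNU"
Token 4: backref(off=1, len=1). Copied 'U' from pos 2. Output: "NNUU"

Answer: NNUU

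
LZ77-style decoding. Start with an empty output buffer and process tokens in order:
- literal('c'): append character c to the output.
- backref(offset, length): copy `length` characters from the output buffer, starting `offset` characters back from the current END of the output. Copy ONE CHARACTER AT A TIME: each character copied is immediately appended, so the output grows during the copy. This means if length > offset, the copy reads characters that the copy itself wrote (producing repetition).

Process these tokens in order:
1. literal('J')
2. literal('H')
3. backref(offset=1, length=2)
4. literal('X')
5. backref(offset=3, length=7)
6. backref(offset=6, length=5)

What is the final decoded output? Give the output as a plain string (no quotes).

Answer: JHHHXHHXHHXHHXHHX

Derivation:
Token 1: literal('J'). Output: "J"
Token 2: literal('H'). Output: "JH"
Token 3: backref(off=1, len=2) (overlapping!). Copied 'HH' from pos 1. Output: "JHHH"
Token 4: literal('X'). Output: "JHHHX"
Token 5: backref(off=3, len=7) (overlapping!). Copied 'HHXHHXH' from pos 2. Output: "JHHHXHHXHHXH"
Token 6: backref(off=6, len=5). Copied 'HXHHX' from pos 6. Output: "JHHHXHHXHHXHHXHHX"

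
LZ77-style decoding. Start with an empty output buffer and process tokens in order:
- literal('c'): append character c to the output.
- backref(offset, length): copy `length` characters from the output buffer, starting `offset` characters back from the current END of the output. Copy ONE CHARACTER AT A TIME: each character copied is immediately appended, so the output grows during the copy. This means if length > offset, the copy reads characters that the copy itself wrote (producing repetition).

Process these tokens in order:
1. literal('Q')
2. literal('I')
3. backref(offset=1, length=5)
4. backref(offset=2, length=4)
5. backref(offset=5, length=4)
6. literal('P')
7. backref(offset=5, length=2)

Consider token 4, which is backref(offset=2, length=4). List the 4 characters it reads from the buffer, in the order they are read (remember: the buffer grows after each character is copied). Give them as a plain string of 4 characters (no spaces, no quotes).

Answer: IIII

Derivation:
Token 1: literal('Q'). Output: "Q"
Token 2: literal('I'). Output: "QI"
Token 3: backref(off=1, len=5) (overlapping!). Copied 'IIIII' from pos 1. Output: "QIIIIII"
Token 4: backref(off=2, len=4). Buffer before: "QIIIIII" (len 7)
  byte 1: read out[5]='I', append. Buffer now: "QIIIIIII"
  byte 2: read out[6]='I', append. Buffer now: "QIIIIIIII"
  byte 3: read out[7]='I', append. Buffer now: "QIIIIIIIII"
  byte 4: read out[8]='I', append. Buffer now: "QIIIIIIIIII"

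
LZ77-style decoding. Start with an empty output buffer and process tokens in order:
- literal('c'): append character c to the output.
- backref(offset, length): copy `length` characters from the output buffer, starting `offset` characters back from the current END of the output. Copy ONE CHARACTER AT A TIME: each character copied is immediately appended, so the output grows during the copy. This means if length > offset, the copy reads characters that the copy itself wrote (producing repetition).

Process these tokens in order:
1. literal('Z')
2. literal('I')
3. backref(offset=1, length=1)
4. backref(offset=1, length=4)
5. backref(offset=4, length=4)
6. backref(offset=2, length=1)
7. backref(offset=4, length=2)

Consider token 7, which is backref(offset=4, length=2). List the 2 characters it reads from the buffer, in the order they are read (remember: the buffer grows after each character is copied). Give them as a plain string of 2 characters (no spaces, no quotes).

Answer: II

Derivation:
Token 1: literal('Z'). Output: "Z"
Token 2: literal('I'). Output: "ZI"
Token 3: backref(off=1, len=1). Copied 'I' from pos 1. Output: "ZII"
Token 4: backref(off=1, len=4) (overlapping!). Copied 'IIII' from pos 2. Output: "ZIIIIII"
Token 5: backref(off=4, len=4). Copied 'IIII' from pos 3. Output: "ZIIIIIIIIII"
Token 6: backref(off=2, len=1). Copied 'I' from pos 9. Output: "ZIIIIIIIIIII"
Token 7: backref(off=4, len=2). Buffer before: "ZIIIIIIIIIII" (len 12)
  byte 1: read out[8]='I', append. Buffer now: "ZIIIIIIIIIIII"
  byte 2: read out[9]='I', append. Buffer now: "ZIIIIIIIIIIIII"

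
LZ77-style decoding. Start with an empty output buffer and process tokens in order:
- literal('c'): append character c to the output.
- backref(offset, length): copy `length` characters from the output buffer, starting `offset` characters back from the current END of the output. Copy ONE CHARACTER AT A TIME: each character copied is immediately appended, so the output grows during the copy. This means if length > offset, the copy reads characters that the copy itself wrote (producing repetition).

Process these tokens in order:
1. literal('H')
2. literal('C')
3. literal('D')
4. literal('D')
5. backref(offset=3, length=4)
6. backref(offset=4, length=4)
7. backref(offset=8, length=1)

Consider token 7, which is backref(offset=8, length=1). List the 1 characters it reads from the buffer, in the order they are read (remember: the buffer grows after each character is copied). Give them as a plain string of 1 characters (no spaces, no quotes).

Token 1: literal('H'). Output: "H"
Token 2: literal('C'). Output: "HC"
Token 3: literal('D'). Output: "HCD"
Token 4: literal('D'). Output: "HCDD"
Token 5: backref(off=3, len=4) (overlapping!). Copied 'CDDC' from pos 1. Output: "HCDDCDDC"
Token 6: backref(off=4, len=4). Copied 'CDDC' from pos 4. Output: "HCDDCDDCCDDC"
Token 7: backref(off=8, len=1). Buffer before: "HCDDCDDCCDDC" (len 12)
  byte 1: read out[4]='C', append. Buffer now: "HCDDCDDCCDDCC"

Answer: C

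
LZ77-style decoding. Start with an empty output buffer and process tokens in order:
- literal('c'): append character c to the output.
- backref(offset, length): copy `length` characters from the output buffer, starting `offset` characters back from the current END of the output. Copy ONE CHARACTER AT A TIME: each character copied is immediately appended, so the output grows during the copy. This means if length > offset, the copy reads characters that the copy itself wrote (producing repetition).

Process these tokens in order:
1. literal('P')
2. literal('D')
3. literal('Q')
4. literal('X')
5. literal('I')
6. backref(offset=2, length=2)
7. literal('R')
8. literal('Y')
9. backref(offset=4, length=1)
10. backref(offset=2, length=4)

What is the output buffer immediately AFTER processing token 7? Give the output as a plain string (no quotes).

Answer: PDQXIXIR

Derivation:
Token 1: literal('P'). Output: "P"
Token 2: literal('D'). Output: "PD"
Token 3: literal('Q'). Output: "PDQ"
Token 4: literal('X'). Output: "PDQX"
Token 5: literal('I'). Output: "PDQXI"
Token 6: backref(off=2, len=2). Copied 'XI' from pos 3. Output: "PDQXIXI"
Token 7: literal('R'). Output: "PDQXIXIR"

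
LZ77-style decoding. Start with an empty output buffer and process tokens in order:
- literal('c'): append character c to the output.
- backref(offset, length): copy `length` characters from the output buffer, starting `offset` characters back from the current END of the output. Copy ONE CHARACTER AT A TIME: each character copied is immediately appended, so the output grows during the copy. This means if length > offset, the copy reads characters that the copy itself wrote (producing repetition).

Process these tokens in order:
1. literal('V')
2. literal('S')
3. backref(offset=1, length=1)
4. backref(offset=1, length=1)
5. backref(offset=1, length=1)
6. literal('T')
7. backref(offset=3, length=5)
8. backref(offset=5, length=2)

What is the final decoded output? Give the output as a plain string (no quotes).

Token 1: literal('V'). Output: "V"
Token 2: literal('S'). Output: "VS"
Token 3: backref(off=1, len=1). Copied 'S' from pos 1. Output: "VSS"
Token 4: backref(off=1, len=1). Copied 'S' from pos 2. Output: "VSSS"
Token 5: backref(off=1, len=1). Copied 'S' from pos 3. Output: "VSSSS"
Token 6: literal('T'). Output: "VSSSST"
Token 7: backref(off=3, len=5) (overlapping!). Copied 'SSTSS' from pos 3. Output: "VSSSSTSSTSS"
Token 8: backref(off=5, len=2). Copied 'SS' from pos 6. Output: "VSSSSTSSTSSSS"

Answer: VSSSSTSSTSSSS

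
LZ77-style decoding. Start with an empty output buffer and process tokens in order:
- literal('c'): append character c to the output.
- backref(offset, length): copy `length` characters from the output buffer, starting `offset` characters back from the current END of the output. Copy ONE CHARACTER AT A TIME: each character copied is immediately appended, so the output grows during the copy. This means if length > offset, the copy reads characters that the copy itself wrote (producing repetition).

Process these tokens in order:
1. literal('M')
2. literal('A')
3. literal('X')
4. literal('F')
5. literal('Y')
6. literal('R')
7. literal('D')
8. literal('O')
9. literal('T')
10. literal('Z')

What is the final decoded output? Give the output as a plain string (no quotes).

Answer: MAXFYRDOTZ

Derivation:
Token 1: literal('M'). Output: "M"
Token 2: literal('A'). Output: "MA"
Token 3: literal('X'). Output: "MAX"
Token 4: literal('F'). Output: "MAXF"
Token 5: literal('Y'). Output: "MAXFY"
Token 6: literal('R'). Output: "MAXFYR"
Token 7: literal('D'). Output: "MAXFYRD"
Token 8: literal('O'). Output: "MAXFYRDO"
Token 9: literal('T'). Output: "MAXFYRDOT"
Token 10: literal('Z'). Output: "MAXFYRDOTZ"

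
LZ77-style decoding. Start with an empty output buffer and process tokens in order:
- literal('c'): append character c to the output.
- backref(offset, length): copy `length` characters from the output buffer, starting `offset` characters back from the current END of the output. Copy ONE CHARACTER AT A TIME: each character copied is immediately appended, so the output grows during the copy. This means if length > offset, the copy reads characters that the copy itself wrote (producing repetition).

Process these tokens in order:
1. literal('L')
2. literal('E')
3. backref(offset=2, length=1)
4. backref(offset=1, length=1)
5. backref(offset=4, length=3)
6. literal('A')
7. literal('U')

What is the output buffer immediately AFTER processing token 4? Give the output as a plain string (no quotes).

Token 1: literal('L'). Output: "L"
Token 2: literal('E'). Output: "LE"
Token 3: backref(off=2, len=1). Copied 'L' from pos 0. Output: "LEL"
Token 4: backref(off=1, len=1). Copied 'L' from pos 2. Output: "LELL"

Answer: LELL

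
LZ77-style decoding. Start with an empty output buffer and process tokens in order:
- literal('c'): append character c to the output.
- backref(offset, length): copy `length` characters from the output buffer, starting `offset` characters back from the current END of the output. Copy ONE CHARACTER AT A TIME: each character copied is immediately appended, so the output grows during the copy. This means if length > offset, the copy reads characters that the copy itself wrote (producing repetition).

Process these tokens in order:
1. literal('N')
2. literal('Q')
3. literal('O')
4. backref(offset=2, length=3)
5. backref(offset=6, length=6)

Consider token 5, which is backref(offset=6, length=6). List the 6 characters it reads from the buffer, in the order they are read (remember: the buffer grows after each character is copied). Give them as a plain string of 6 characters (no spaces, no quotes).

Token 1: literal('N'). Output: "N"
Token 2: literal('Q'). Output: "NQ"
Token 3: literal('O'). Output: "NQO"
Token 4: backref(off=2, len=3) (overlapping!). Copied 'QOQ' from pos 1. Output: "NQOQOQ"
Token 5: backref(off=6, len=6). Buffer before: "NQOQOQ" (len 6)
  byte 1: read out[0]='N', append. Buffer now: "NQOQOQN"
  byte 2: read out[1]='Q', append. Buffer now: "NQOQOQNQ"
  byte 3: read out[2]='O', append. Buffer now: "NQOQOQNQO"
  byte 4: read out[3]='Q', append. Buffer now: "NQOQOQNQOQ"
  byte 5: read out[4]='O', append. Buffer now: "NQOQOQNQOQO"
  byte 6: read out[5]='Q', append. Buffer now: "NQOQOQNQOQOQ"

Answer: NQOQOQ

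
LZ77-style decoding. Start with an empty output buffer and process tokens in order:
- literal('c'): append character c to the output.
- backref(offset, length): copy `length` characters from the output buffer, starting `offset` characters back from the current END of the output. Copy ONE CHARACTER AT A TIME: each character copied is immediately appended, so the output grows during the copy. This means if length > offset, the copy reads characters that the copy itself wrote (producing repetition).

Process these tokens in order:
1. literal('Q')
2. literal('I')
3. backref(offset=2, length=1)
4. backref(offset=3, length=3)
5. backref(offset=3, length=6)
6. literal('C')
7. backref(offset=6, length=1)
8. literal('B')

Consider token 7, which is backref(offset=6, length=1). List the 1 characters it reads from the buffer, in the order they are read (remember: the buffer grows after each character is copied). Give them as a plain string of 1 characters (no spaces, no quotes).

Token 1: literal('Q'). Output: "Q"
Token 2: literal('I'). Output: "QI"
Token 3: backref(off=2, len=1). Copied 'Q' from pos 0. Output: "QIQ"
Token 4: backref(off=3, len=3). Copied 'QIQ' from pos 0. Output: "QIQQIQ"
Token 5: backref(off=3, len=6) (overlapping!). Copied 'QIQQIQ' from pos 3. Output: "QIQQIQQIQQIQ"
Token 6: literal('C'). Output: "QIQQIQQIQQIQC"
Token 7: backref(off=6, len=1). Buffer before: "QIQQIQQIQQIQC" (len 13)
  byte 1: read out[7]='I', append. Buffer now: "QIQQIQQIQQIQCI"

Answer: I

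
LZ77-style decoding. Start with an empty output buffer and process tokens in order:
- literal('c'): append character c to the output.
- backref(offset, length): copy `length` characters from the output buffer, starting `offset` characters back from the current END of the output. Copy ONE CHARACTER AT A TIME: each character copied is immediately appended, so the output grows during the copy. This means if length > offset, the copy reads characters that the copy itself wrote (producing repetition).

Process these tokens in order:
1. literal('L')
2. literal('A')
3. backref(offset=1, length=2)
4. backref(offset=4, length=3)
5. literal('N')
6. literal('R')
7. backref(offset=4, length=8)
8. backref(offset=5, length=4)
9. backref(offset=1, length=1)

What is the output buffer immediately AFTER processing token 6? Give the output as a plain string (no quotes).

Answer: LAAALAANR

Derivation:
Token 1: literal('L'). Output: "L"
Token 2: literal('A'). Output: "LA"
Token 3: backref(off=1, len=2) (overlapping!). Copied 'AA' from pos 1. Output: "LAAA"
Token 4: backref(off=4, len=3). Copied 'LAA' from pos 0. Output: "LAAALAA"
Token 5: literal('N'). Output: "LAAALAAN"
Token 6: literal('R'). Output: "LAAALAANR"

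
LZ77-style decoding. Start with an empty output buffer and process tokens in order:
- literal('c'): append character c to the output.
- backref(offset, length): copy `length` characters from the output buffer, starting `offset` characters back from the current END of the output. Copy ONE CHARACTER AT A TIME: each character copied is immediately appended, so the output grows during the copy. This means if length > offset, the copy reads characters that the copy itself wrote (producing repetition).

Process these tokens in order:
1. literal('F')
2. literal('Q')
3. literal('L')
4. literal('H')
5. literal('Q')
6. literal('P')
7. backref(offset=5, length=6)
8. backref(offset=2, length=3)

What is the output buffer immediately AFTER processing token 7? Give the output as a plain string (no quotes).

Answer: FQLHQPQLHQPQ

Derivation:
Token 1: literal('F'). Output: "F"
Token 2: literal('Q'). Output: "FQ"
Token 3: literal('L'). Output: "FQL"
Token 4: literal('H'). Output: "FQLH"
Token 5: literal('Q'). Output: "FQLHQ"
Token 6: literal('P'). Output: "FQLHQP"
Token 7: backref(off=5, len=6) (overlapping!). Copied 'QLHQPQ' from pos 1. Output: "FQLHQPQLHQPQ"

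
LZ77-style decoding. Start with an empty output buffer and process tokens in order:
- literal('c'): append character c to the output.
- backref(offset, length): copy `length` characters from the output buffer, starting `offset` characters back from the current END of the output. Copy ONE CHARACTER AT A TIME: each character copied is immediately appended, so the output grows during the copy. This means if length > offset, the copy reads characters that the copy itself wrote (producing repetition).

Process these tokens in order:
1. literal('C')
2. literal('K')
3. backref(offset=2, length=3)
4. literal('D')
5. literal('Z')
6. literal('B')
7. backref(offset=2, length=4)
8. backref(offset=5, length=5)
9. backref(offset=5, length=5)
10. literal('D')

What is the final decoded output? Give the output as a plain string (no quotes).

Answer: CKCKCDZBZBZBBZBZBBZBZBD

Derivation:
Token 1: literal('C'). Output: "C"
Token 2: literal('K'). Output: "CK"
Token 3: backref(off=2, len=3) (overlapping!). Copied 'CKC' from pos 0. Output: "CKCKC"
Token 4: literal('D'). Output: "CKCKCD"
Token 5: literal('Z'). Output: "CKCKCDZ"
Token 6: literal('B'). Output: "CKCKCDZB"
Token 7: backref(off=2, len=4) (overlapping!). Copied 'ZBZB' from pos 6. Output: "CKCKCDZBZBZB"
Token 8: backref(off=5, len=5). Copied 'BZBZB' from pos 7. Output: "CKCKCDZBZBZBBZBZB"
Token 9: backref(off=5, len=5). Copied 'BZBZB' from pos 12. Output: "CKCKCDZBZBZBBZBZBBZBZB"
Token 10: literal('D'). Output: "CKCKCDZBZBZBBZBZBBZBZBD"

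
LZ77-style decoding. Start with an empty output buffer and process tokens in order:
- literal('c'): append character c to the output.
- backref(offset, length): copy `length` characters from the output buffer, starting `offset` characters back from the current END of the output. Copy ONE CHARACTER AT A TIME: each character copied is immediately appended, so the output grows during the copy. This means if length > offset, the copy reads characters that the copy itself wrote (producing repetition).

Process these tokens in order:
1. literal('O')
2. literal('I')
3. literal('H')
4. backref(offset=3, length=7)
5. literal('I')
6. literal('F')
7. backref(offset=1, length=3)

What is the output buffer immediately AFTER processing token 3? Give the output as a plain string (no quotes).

Token 1: literal('O'). Output: "O"
Token 2: literal('I'). Output: "OI"
Token 3: literal('H'). Output: "OIH"

Answer: OIH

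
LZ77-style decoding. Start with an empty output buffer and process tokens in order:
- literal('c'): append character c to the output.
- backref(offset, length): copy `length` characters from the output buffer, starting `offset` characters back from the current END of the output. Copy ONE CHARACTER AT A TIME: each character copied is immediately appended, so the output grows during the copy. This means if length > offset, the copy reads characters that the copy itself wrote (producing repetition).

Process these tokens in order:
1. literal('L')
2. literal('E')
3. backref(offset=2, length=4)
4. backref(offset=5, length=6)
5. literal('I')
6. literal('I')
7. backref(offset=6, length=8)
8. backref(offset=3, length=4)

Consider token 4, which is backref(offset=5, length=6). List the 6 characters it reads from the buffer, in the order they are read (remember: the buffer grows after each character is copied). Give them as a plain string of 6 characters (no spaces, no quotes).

Answer: ELELEE

Derivation:
Token 1: literal('L'). Output: "L"
Token 2: literal('E'). Output: "LE"
Token 3: backref(off=2, len=4) (overlapping!). Copied 'LELE' from pos 0. Output: "LELELE"
Token 4: backref(off=5, len=6). Buffer before: "LELELE" (len 6)
  byte 1: read out[1]='E', append. Buffer now: "LELELEE"
  byte 2: read out[2]='L', append. Buffer now: "LELELEEL"
  byte 3: read out[3]='E', append. Buffer now: "LELELEELE"
  byte 4: read out[4]='L', append. Buffer now: "LELELEELEL"
  byte 5: read out[5]='E', append. Buffer now: "LELELEELELE"
  byte 6: read out[6]='E', append. Buffer now: "LELELEELELEE"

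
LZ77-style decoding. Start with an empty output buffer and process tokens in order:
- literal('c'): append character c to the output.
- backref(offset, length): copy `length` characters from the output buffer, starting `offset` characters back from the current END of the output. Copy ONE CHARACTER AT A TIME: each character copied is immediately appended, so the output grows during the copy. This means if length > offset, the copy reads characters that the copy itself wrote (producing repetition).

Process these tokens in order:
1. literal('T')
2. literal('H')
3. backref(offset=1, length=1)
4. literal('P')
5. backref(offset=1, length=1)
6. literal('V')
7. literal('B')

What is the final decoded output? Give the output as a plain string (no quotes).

Token 1: literal('T'). Output: "T"
Token 2: literal('H'). Output: "TH"
Token 3: backref(off=1, len=1). Copied 'H' from pos 1. Output: "THH"
Token 4: literal('P'). Output: "THHP"
Token 5: backref(off=1, len=1). Copied 'P' from pos 3. Output: "THHPP"
Token 6: literal('V'). Output: "THHPPV"
Token 7: literal('B'). Output: "THHPPVB"

Answer: THHPPVB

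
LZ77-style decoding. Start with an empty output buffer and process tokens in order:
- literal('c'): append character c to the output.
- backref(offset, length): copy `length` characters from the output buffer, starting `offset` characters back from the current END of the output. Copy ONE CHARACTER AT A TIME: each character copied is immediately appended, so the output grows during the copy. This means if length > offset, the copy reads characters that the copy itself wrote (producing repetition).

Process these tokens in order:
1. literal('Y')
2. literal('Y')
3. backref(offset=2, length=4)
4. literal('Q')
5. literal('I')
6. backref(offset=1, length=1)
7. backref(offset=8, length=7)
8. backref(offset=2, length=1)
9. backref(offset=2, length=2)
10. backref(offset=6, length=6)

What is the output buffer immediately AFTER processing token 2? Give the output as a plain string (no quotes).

Token 1: literal('Y'). Output: "Y"
Token 2: literal('Y'). Output: "YY"

Answer: YY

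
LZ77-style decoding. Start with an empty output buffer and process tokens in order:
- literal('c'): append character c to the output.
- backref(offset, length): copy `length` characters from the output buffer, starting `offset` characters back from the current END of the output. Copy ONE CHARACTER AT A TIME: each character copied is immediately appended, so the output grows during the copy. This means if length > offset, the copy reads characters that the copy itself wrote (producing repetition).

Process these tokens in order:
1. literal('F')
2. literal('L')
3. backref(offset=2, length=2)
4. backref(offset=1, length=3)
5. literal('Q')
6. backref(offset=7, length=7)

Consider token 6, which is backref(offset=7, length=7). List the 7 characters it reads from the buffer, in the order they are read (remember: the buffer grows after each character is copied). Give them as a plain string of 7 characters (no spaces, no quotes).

Token 1: literal('F'). Output: "F"
Token 2: literal('L'). Output: "FL"
Token 3: backref(off=2, len=2). Copied 'FL' from pos 0. Output: "FLFL"
Token 4: backref(off=1, len=3) (overlapping!). Copied 'LLL' from pos 3. Output: "FLFLLLL"
Token 5: literal('Q'). Output: "FLFLLLLQ"
Token 6: backref(off=7, len=7). Buffer before: "FLFLLLLQ" (len 8)
  byte 1: read out[1]='L', append. Buffer now: "FLFLLLLQL"
  byte 2: read out[2]='F', append. Buffer now: "FLFLLLLQLF"
  byte 3: read out[3]='L', append. Buffer now: "FLFLLLLQLFL"
  byte 4: read out[4]='L', append. Buffer now: "FLFLLLLQLFLL"
  byte 5: read out[5]='L', append. Buffer now: "FLFLLLLQLFLLL"
  byte 6: read out[6]='L', append. Buffer now: "FLFLLLLQLFLLLL"
  byte 7: read out[7]='Q', append. Buffer now: "FLFLLLLQLFLLLLQ"

Answer: LFLLLLQ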